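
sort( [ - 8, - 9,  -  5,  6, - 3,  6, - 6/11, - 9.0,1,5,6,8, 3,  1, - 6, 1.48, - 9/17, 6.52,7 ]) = [ - 9, - 9.0,-8, - 6, - 5,  -  3, - 6/11, - 9/17,  1,1, 1.48,3, 5,6,6, 6,  6.52,7,8]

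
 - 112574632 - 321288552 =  - 433863184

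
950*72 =68400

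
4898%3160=1738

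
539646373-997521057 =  - 457874684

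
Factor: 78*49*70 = 2^2 * 3^1*5^1*7^3*13^1= 267540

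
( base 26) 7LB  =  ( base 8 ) 12251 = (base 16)14a9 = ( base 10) 5289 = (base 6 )40253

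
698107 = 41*17027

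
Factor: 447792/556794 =2^3*3^( - 3)*7^( - 1)*19^1 = 152/189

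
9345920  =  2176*4295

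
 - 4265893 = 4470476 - 8736369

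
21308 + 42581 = 63889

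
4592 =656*7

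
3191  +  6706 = 9897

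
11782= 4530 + 7252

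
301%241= 60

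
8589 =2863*3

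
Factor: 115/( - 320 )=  - 2^(  -  6)*23^1 =- 23/64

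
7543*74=558182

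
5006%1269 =1199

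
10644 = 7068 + 3576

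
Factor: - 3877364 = - 2^2*969341^1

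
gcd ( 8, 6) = 2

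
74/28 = 37/14 = 2.64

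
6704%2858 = 988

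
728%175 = 28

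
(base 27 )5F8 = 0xfda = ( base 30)4f8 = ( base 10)4058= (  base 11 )305a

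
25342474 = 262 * 96727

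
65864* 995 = 65534680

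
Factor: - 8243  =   - 8243^1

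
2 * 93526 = 187052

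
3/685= 3/685=0.00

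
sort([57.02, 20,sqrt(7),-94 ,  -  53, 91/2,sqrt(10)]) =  [ - 94,-53,sqrt (7 ),sqrt(10),20,91/2 , 57.02]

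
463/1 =463  =  463.00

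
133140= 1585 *84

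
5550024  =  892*6222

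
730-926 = -196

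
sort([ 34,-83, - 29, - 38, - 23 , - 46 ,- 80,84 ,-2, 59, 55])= [- 83,-80 , - 46, - 38, - 29, - 23, - 2, 34, 55, 59, 84]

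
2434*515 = 1253510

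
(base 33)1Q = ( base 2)111011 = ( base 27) 25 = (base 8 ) 73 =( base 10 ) 59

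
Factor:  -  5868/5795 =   -  2^2*3^2*5^ ( - 1)*19^(- 1)*61^(-1)*163^1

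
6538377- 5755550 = 782827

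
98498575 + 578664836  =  677163411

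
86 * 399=34314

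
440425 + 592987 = 1033412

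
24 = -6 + 30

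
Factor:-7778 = -2^1*3889^1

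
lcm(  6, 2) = 6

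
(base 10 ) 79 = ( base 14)59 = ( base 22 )3D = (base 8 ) 117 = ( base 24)37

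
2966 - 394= 2572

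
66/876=11/146=0.08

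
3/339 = 1/113 = 0.01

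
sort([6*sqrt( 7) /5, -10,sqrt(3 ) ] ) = [ - 10, sqrt( 3), 6*sqrt( 7 )/5]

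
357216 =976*366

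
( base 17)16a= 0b110010001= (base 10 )401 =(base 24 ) GH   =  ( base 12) 295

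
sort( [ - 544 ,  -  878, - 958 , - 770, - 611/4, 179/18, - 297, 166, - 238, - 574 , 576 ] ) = [- 958, - 878, - 770 , - 574, - 544 ,-297,  -  238 , - 611/4, 179/18,166,  576]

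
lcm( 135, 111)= 4995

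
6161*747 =4602267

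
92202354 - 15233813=76968541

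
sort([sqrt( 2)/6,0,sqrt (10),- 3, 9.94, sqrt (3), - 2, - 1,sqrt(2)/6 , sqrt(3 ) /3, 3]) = [ - 3, - 2, - 1, 0,sqrt( 2) /6,sqrt( 2)/6, sqrt(3)/3,sqrt(3) , 3,sqrt(10),9.94] 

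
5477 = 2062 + 3415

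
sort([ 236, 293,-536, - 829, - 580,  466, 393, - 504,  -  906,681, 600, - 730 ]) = [ - 906, - 829, - 730 , - 580, - 536, -504, 236, 293, 393, 466 , 600, 681] 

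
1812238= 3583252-1771014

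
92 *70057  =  6445244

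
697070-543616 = 153454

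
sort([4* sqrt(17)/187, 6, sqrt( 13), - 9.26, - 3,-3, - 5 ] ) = [-9.26,-5, - 3, - 3,4*sqrt( 17)/187, sqrt( 13),6] 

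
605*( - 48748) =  - 29492540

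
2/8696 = 1/4348 =0.00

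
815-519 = 296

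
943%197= 155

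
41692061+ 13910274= 55602335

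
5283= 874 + 4409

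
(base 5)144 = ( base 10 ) 49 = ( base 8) 61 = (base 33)1G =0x31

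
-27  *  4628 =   -  124956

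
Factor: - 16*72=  - 2^7* 3^2 = -1152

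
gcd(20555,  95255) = 5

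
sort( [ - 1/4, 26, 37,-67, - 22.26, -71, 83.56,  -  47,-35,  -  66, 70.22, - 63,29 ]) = [ - 71,-67, - 66, - 63,- 47,-35,-22.26,-1/4, 26,29 , 37, 70.22 , 83.56]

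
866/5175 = 866/5175=0.17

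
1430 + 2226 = 3656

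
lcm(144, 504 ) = 1008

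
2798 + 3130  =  5928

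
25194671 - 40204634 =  - 15009963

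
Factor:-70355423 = -19^1*191^1 * 19387^1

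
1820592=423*4304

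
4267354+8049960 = 12317314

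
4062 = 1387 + 2675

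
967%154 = 43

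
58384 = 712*82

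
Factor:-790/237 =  - 10/3 = - 2^1*3^( - 1)*5^1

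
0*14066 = 0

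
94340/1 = 94340  =  94340.00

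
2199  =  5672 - 3473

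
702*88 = 61776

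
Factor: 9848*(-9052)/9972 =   -  2^3*3^( - 2) *31^1*73^1*277^( - 1 )*1231^1 = - 22286024/2493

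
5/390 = 1/78=0.01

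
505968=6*84328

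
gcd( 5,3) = 1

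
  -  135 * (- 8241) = 1112535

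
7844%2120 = 1484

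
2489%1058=373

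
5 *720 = 3600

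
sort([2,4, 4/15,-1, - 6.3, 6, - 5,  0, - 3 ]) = [ - 6.3, - 5, - 3 , - 1, 0, 4/15, 2, 4,  6]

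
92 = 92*1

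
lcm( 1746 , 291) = 1746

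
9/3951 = 1/439 = 0.00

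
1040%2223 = 1040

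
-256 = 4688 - 4944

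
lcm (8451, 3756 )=33804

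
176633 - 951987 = -775354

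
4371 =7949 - 3578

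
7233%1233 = 1068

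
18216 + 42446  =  60662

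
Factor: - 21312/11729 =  - 576/317 = - 2^6*3^2*317^( - 1 ) 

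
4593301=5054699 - 461398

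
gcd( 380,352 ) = 4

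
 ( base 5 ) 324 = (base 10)89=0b1011001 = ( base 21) 45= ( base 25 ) 3e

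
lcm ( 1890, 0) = 0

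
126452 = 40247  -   - 86205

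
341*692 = 235972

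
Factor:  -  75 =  -3^1 * 5^2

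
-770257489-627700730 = -1397958219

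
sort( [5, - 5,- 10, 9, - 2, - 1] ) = [ - 10,  -  5,-2, - 1, 5 , 9]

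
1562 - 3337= - 1775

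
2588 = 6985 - 4397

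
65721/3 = 21907 = 21907.00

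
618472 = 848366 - 229894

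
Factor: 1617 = 3^1*7^2*11^1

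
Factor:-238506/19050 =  - 5^ (  -  2)*313^1= - 313/25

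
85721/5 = 17144 + 1/5 = 17144.20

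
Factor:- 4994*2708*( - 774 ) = 10467384048 = 2^4 * 3^2*11^1*43^1 * 227^1*677^1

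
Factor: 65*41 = 5^1*13^1*41^1 = 2665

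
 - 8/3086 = -1 + 1539/1543=- 0.00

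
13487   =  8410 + 5077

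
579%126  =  75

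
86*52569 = 4520934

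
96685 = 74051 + 22634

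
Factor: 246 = 2^1*3^1*41^1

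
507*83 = 42081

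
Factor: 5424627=3^1*13^1*367^1  *379^1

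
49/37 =49/37= 1.32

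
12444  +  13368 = 25812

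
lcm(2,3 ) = 6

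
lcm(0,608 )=0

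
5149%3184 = 1965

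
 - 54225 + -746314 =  -800539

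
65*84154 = 5470010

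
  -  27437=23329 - 50766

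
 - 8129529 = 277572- 8407101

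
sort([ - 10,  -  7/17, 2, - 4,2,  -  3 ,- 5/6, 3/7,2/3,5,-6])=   [ - 10,  -  6,  -  4, - 3,-5/6, - 7/17,3/7,2/3,  2, 2,  5 ]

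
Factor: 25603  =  25603^1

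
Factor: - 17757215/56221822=  -  2^( - 1 )*5^1*7^1* 17^( - 1 )*507349^1*1653583^ ( - 1 )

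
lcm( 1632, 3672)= 14688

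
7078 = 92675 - 85597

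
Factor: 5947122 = 2^1*3^1*991187^1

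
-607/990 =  - 1+383/990 = - 0.61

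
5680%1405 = 60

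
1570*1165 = 1829050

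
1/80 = 1/80= 0.01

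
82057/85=82057/85 = 965.38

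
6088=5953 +135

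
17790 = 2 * 8895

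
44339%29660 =14679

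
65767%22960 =19847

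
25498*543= 13845414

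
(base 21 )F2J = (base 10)6676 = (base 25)ah1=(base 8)15024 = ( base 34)5qc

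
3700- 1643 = 2057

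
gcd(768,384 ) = 384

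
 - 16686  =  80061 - 96747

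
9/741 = 3/247 = 0.01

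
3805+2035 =5840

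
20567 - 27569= - 7002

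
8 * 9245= 73960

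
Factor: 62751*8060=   505773060 = 2^2*3^1*5^1*13^2*31^1*1609^1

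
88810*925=82149250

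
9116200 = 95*95960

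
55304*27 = 1493208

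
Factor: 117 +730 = 7^1*11^2= 847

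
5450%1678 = 416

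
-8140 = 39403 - 47543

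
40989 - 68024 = -27035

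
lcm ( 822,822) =822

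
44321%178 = 177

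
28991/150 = 28991/150 = 193.27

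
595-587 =8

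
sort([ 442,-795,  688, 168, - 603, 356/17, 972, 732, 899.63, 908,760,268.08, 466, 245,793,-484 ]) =[- 795, - 603, - 484, 356/17, 168,  245 , 268.08, 442,466, 688,  732 , 760, 793, 899.63, 908, 972]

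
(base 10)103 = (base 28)3j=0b1100111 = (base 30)3D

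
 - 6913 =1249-8162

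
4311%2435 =1876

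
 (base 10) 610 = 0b1001100010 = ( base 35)HF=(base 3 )211121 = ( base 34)HW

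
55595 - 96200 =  - 40605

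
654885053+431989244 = 1086874297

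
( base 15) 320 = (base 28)p5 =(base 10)705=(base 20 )1F5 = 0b1011000001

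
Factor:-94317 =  - 3^1*149^1*211^1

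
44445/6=7407 + 1/2 =7407.50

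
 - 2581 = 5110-7691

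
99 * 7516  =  744084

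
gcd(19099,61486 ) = 71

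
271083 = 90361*3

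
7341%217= 180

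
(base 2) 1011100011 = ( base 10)739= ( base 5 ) 10424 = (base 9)1011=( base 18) 251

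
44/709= 44/709= 0.06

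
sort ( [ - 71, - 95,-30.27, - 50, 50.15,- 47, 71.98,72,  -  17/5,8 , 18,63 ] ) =[ - 95, - 71,-50,  -  47 , - 30.27, - 17/5,  8,18, 50.15,63,71.98,72 ] 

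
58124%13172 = 5436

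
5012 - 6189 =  - 1177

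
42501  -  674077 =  - 631576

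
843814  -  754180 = 89634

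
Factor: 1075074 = 2^1*3^1*7^1 *11^1*13^1*179^1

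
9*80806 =727254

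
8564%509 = 420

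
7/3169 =7/3169 = 0.00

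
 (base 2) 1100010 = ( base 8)142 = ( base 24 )42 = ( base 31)35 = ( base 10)98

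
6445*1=6445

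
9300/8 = 2325/2 = 1162.50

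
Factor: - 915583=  - 97^1*9439^1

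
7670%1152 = 758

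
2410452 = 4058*594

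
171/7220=9/380 = 0.02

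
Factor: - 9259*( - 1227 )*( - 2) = -22721586  =  -  2^1*3^1*47^1*197^1*409^1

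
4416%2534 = 1882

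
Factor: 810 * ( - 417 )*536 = -2^4*3^5*5^1*67^1*139^1= -181044720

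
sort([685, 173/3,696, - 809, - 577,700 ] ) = [ - 809 , - 577,173/3,685,696,700]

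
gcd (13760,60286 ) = 86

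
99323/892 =99323/892 = 111.35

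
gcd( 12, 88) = 4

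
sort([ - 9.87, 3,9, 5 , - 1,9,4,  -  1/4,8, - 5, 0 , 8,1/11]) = [- 9.87, - 5, - 1, - 1/4,0,1/11 , 3,4,5,8,8,9,  9 ]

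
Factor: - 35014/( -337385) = 2^1*5^( - 1)*7^1 * 41^1*61^1 * 67477^(-1)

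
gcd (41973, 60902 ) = 823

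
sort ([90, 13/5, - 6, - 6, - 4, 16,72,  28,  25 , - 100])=[  -  100, - 6, - 6, - 4, 13/5, 16, 25,28,72,90] 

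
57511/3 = 19170 + 1/3 = 19170.33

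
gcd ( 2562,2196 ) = 366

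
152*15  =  2280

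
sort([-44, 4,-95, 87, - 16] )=[ - 95,  -  44, -16 , 4 , 87 ] 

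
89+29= 118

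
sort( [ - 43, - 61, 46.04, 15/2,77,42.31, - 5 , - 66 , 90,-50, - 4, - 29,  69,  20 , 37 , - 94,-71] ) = [ - 94 ,-71, - 66, - 61 , - 50, - 43, - 29, - 5, - 4,15/2,20, 37,42.31,46.04,69,77,90] 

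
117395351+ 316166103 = 433561454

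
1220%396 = 32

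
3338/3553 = 3338/3553= 0.94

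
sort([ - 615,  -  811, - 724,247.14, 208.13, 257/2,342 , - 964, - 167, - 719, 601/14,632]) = [ - 964,-811, - 724, - 719 , - 615 , - 167,601/14,257/2, 208.13,247.14,342, 632] 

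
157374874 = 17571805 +139803069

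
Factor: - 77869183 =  - 7^2*701^1 * 2267^1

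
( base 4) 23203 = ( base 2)1011100011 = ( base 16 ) 2e3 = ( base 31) nq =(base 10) 739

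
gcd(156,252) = 12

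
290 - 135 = 155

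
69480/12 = 5790  =  5790.00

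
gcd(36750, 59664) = 6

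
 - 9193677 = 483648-9677325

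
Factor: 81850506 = 2^1*3^1*107^1*127493^1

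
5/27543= 5/27543 = 0.00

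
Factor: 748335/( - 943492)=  - 2^(-2)*3^1*5^1*7^1*11^( - 1) *41^( - 1 )*523^ (- 1 )*7127^1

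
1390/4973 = 1390/4973 = 0.28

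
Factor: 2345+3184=5529 = 3^1*19^1*97^1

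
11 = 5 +6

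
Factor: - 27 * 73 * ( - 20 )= 2^2*3^3*5^1*73^1 = 39420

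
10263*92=944196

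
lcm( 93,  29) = 2697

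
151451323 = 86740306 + 64711017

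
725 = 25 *29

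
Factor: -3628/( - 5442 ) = 2/3 = 2^1 * 3^( - 1 ) 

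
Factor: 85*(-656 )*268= - 14943680 = - 2^6*5^1*17^1 * 41^1*67^1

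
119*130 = 15470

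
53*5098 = 270194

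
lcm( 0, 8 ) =0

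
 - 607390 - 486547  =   - 1093937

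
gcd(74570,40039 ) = 1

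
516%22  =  10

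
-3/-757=3/757= 0.00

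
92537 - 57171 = 35366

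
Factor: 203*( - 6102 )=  -2^1*3^3*7^1 * 29^1*113^1 = - 1238706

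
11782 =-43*( - 274) 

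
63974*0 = 0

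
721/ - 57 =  - 13 + 20/57 = - 12.65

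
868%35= 28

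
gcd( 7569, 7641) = 9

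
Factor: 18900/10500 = 3^2*5^( - 1 ) = 9/5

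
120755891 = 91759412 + 28996479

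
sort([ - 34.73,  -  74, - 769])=[ - 769, - 74, - 34.73 ]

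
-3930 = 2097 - 6027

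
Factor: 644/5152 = 1/8 = 2^(-3)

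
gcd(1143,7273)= 1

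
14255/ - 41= - 348 + 13/41 = - 347.68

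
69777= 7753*9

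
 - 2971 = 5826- 8797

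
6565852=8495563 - 1929711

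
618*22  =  13596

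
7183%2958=1267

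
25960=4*6490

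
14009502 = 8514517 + 5494985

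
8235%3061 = 2113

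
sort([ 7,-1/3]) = [ - 1/3,7]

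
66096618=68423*966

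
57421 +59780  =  117201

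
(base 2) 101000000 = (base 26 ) C8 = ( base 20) G0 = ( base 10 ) 320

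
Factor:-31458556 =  - 2^2*7864639^1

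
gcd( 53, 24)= 1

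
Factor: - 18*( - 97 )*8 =2^4*3^2*97^1 = 13968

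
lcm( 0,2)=0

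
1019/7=1019/7=145.57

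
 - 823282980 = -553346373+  - 269936607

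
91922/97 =91922/97 = 947.65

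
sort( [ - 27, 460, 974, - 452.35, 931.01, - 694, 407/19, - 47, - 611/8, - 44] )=[ - 694,-452.35, - 611/8,- 47, - 44, - 27, 407/19, 460, 931.01, 974 ] 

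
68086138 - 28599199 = 39486939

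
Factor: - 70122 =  - 2^1 * 3^1*13^1*29^1 * 31^1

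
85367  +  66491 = 151858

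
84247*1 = 84247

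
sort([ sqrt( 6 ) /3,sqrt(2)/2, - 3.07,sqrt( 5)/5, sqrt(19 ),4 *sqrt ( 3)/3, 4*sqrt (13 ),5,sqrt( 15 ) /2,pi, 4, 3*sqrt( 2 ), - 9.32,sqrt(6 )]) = [ - 9.32, - 3.07,sqrt(5 ) /5, sqrt(2)/2,sqrt( 6)/3,sqrt(15 ) /2,4*sqrt(3)/3,sqrt ( 6),pi,4 , 3*sqrt( 2), sqrt(19),5,4*sqrt( 13) ]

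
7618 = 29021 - 21403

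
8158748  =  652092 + 7506656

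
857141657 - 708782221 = 148359436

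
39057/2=19528+1/2 = 19528.50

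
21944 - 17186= 4758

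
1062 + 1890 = 2952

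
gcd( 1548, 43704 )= 36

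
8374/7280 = 4187/3640 = 1.15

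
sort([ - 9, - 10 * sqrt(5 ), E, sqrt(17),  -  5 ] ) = [ - 10 * sqrt(5),-9, - 5 , E,sqrt( 17) ] 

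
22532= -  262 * (-86 ) 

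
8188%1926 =484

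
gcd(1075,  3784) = 43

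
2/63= 2/63 = 0.03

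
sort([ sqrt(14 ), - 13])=[  -  13,  sqrt( 14 )] 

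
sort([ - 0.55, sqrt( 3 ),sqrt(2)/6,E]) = [-0.55,  sqrt(2)/6, sqrt( 3 ),E ]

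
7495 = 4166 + 3329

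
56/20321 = 8/2903 = 0.00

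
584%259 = 66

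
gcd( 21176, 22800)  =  8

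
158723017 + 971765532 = 1130488549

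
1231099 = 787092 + 444007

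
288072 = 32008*9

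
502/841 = 502/841 =0.60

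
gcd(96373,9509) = 1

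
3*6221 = 18663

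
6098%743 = 154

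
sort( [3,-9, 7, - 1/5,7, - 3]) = [  -  9, - 3 , - 1/5,3,7, 7]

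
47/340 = 47/340= 0.14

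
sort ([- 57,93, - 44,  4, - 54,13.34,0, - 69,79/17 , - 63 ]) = [  -  69, - 63, - 57, -54,  -  44,0,  4, 79/17,13.34,93 ]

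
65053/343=189 +226/343 = 189.66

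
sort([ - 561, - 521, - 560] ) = [ - 561, - 560, - 521]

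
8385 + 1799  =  10184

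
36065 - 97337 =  - 61272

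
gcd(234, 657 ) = 9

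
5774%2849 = 76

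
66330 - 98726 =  - 32396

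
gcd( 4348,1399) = 1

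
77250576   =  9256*8346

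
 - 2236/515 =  - 5+339/515 = -4.34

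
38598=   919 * 42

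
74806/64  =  1168 + 27/32 = 1168.84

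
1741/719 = 1741/719= 2.42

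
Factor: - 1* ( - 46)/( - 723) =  - 2^1 * 3^( - 1 ) *23^1*241^( - 1 )=-46/723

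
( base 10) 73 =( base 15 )4D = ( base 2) 1001001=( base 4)1021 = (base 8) 111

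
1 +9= 10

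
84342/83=84342/83= 1016.17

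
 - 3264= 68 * ( - 48)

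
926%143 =68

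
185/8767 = 185/8767  =  0.02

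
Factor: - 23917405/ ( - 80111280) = 2^(-4)*3^(  -  1 )*467^1  *  541^(-1)*617^( - 1 )*10243^1 = 4783481/16022256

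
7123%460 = 223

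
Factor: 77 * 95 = 5^1*7^1*11^1*19^1 = 7315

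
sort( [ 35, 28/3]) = [28/3,35]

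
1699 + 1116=2815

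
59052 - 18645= 40407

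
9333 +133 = 9466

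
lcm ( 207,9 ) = 207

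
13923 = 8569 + 5354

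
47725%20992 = 5741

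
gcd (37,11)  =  1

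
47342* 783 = 37068786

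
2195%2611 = 2195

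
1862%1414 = 448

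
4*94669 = 378676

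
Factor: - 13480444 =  - 2^2*53^1 *63587^1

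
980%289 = 113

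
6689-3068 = 3621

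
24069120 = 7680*3134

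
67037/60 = 1117  +  17/60 = 1117.28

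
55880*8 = 447040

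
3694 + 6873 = 10567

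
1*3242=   3242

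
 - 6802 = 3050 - 9852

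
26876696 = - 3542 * ( - 7588)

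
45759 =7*6537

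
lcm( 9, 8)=72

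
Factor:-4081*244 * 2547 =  - 2^2*3^2*7^1*11^1*53^1*61^1* 283^1 = -2536210908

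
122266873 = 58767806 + 63499067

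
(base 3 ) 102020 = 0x12F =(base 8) 457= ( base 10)303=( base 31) 9o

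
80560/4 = 20140 = 20140.00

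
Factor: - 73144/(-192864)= 2^(  -  2)*3^ (  -  1)*7^(-2)*223^1 = 223/588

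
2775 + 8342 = 11117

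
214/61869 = 214/61869 =0.00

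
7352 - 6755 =597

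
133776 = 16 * 8361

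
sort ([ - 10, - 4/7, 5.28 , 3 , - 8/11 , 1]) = [ - 10,- 8/11, - 4/7, 1 , 3, 5.28]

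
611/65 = 9 + 2/5 = 9.40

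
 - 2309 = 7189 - 9498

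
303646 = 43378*7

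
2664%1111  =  442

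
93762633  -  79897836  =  13864797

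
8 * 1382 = 11056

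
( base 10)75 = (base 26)2N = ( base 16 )4B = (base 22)39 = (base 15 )50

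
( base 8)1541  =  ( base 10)865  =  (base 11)717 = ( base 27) 151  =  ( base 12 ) 601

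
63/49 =1 + 2/7 = 1.29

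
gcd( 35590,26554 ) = 2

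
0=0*18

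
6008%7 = 2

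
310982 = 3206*97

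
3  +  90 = 93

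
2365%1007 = 351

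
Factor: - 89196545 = - 5^1*19^1 * 127^1*7393^1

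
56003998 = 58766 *953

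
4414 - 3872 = 542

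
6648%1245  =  423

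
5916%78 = 66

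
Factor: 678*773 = 2^1*3^1* 113^1*773^1  =  524094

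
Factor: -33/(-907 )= 3^1*11^1*907^( -1 ) 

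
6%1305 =6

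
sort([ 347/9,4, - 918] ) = [ - 918,4, 347/9]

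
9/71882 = 9/71882 = 0.00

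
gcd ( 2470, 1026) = 38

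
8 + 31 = 39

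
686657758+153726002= 840383760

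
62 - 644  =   - 582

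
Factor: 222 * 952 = 2^4*3^1 * 7^1 * 17^1*37^1 = 211344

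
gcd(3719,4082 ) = 1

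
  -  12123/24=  - 506 + 7/8= -  505.12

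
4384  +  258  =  4642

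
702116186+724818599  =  1426934785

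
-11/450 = - 11/450 = -0.02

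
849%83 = 19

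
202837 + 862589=1065426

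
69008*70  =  4830560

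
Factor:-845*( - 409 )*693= 3^2*5^1*7^1 * 11^1*13^2*409^1 = 239504265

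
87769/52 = 87769/52 = 1687.87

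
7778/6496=3889/3248=1.20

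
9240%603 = 195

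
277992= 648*429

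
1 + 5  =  6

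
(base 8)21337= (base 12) 51bb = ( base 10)8927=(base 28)BAN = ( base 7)35012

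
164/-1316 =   -  41/329 = - 0.12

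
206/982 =103/491 =0.21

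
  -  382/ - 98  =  3  +  44/49 = 3.90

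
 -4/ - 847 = 4/847 = 0.00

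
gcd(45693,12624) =3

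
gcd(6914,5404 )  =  2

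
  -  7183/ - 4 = 7183/4= 1795.75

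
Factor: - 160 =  - 2^5*5^1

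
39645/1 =39645 = 39645.00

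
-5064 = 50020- 55084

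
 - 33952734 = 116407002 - 150359736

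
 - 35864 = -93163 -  - 57299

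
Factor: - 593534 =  - 2^1*296767^1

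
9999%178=31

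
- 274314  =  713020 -987334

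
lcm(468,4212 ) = 4212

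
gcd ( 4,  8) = 4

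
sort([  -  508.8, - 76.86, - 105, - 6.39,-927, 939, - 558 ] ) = [ - 927, - 558, - 508.8 , - 105, - 76.86, - 6.39, 939 ]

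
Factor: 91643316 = 2^2  *3^1 * 23^1 * 31^1*10711^1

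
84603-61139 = 23464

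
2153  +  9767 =11920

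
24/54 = 4/9= 0.44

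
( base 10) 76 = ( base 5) 301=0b1001100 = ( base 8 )114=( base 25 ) 31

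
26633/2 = 13316 + 1/2 = 13316.50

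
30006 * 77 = 2310462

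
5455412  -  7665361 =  - 2209949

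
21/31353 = 1/1493 = 0.00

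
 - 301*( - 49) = 14749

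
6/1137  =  2/379 = 0.01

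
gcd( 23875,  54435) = 955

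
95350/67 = 95350/67 = 1423.13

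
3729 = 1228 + 2501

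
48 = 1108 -1060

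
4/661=4/661 = 0.01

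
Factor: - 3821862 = - 2^1 * 3^1 *11^1*79^1*733^1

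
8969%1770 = 119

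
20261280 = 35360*573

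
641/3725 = 641/3725 = 0.17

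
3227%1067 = 26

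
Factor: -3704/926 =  - 2^2 = - 4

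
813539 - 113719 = 699820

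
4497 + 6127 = 10624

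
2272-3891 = -1619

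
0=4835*0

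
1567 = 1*1567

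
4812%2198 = 416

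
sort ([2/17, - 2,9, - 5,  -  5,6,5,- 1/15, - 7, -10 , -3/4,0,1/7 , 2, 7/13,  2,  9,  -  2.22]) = [ - 10, - 7,  -  5, - 5, - 2.22,-2,- 3/4, - 1/15,0  ,  2/17,  1/7,7/13, 2 , 2,5, 6,  9, 9 ]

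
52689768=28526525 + 24163243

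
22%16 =6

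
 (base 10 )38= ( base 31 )17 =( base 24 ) 1e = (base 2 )100110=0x26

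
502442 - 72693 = 429749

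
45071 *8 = 360568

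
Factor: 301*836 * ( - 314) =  - 79013704  =  - 2^3 * 7^1*11^1*19^1*43^1*157^1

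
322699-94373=228326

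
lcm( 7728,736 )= 15456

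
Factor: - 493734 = -2^1*3^1 * 19^1*61^1*71^1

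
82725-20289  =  62436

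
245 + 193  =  438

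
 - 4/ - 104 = 1/26 = 0.04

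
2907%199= 121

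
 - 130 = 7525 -7655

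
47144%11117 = 2676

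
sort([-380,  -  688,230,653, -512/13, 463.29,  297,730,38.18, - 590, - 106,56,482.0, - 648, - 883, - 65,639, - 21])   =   [ - 883, - 688,-648,-590,  -  380  , - 106 , - 65,  -  512/13,  -  21, 38.18,56,230,297,463.29, 482.0, 639,653, 730 ] 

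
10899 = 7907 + 2992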